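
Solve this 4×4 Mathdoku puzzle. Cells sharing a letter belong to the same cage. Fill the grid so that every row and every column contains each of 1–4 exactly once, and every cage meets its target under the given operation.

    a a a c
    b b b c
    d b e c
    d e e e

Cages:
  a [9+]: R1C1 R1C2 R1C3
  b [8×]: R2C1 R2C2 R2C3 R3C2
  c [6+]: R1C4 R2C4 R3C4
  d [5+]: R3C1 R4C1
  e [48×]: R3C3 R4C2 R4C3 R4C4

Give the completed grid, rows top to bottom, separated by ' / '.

Cage b needs product 8, so R3C2 = 1.
Row 1 needs a 1, and only R1C4 is open for it.
Row 2 needs a 3, and only R2C4 is open for it.
Column 4 already has 3; hence R3C4 = 2.
Column 4 now contains 2, leaving R4C4 = 4.
Row 3 now contains 2, leaving R3C3 = 4.
Cage e needs product 48, so R4C2 = 3.
The 4 cells of cage e must have product 48, which forces R4C3 = 1.
Cage b needs product 8, leaving R2C1 = 1.
The 4 cells of cage b must have product 8; hence R2C2 = 4.
Column 3 already has 1; hence R2C3 = 2.
Row 3 already has 4, so R3C1 = 3.
1 is placed in row 4, so R4C1 = 2.
Column 1 now contains 2, which forces R1C1 = 4.
Column 2 already has 4; hence R1C2 = 2.
Column 3 now contains 2, so R1C3 = 3.

4 2 3 1 / 1 4 2 3 / 3 1 4 2 / 2 3 1 4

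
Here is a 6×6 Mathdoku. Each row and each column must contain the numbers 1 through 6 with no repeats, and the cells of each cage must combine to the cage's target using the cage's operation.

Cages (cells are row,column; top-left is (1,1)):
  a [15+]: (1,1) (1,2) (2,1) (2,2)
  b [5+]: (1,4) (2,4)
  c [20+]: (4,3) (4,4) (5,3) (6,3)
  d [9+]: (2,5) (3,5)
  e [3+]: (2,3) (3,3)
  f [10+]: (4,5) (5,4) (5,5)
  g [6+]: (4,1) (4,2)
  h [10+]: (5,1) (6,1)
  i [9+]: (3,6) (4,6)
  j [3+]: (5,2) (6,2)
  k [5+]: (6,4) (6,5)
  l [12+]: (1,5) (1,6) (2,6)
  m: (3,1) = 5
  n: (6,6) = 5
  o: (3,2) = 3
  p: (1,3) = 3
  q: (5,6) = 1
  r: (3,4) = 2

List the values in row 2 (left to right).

Cage p is a single given cell, which forces (1,3) = 3.
Cage m is given, leaving (3,1) = 5.
Cage o is a single given cell, so (3,2) = 3.
Cage r is a single given cell; hence (3,4) = 2.
Cage q is given, which forces (5,6) = 1.
Cage n is given, so (6,6) = 5.
The two cells of cage e must have sum 3, leaving (2,3) = 2.
Row 3 already has 2; hence (3,3) = 1.
The two cells of cage i must have sum 9, so (3,6) = 6.
Cage c needs sum 20; hence (4,4) = 5.
The two cells of cage i must have sum 9, leaving (4,6) = 3.
Row 5 already has 1, so (5,2) = 2.
The 4 cells of cage c must have sum 20, leaving (5,3) = 5.
Cage j's pair has sum 3; hence (6,2) = 1.
Cage l needs sum 12, leaving (1,5) = 6.
Cage l has sum 12; hence (1,6) = 2.
The two cells of cage d must have sum 9, which forces (2,5) = 5.
Column 6 already has 3, so (2,6) = 4.
Row 3 already has 6, so (3,5) = 4.
Cage g needs two cells with sum 6; hence (4,1) = 2.
Column 2 already has 2; hence (4,2) = 4.
Row 4 already has 4, leaving (4,3) = 6.
Cage f needs sum 10; hence (4,5) = 1.
6 is placed in column 5, leaving (5,5) = 3.
6 is placed in column 3, which forces (6,3) = 4.
Cage k needs two cells with sum 5, leaving (6,4) = 3.
Cage k needs two cells with sum 5; hence (6,5) = 2.
Cage a needs sum 15, so (1,1) = 1.
Column 2 already has 4, so (1,2) = 5.
The two cells of cage b must have sum 5, so (1,4) = 4.
Cage a has sum 15; hence (2,1) = 3.
Row 2 now contains 4, which forces (2,2) = 6.
Row 2 now contains 4, leaving (2,4) = 1.
Cage h's pair has sum 10, leaving (5,1) = 4.
Row 5 now contains 3; hence (5,4) = 6.
Row 6 now contains 4, which forces (6,1) = 6.
The full grid is 1 5 3 4 6 2 / 3 6 2 1 5 4 / 5 3 1 2 4 6 / 2 4 6 5 1 3 / 4 2 5 6 3 1 / 6 1 4 3 2 5.

3 6 2 1 5 4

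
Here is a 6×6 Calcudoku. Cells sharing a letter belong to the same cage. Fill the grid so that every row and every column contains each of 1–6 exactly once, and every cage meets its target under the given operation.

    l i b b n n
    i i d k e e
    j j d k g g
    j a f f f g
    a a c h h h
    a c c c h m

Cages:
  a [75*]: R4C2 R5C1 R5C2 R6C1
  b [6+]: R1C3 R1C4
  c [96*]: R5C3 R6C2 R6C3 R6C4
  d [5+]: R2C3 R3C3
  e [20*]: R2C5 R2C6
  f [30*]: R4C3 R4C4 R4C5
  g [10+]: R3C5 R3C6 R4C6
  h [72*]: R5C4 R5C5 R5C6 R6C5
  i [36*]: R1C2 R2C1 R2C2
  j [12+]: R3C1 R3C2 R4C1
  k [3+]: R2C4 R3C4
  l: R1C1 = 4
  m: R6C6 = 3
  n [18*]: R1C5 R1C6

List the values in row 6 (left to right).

L is a freebie; hence R1C1 = 4.
Cage m is given; hence R6C6 = 3.
Cage n needs two cells with product 18, so R1C5 = 3.
Column 6 already has 3, which forces R1C6 = 6.
Row 1 now contains 6, which forces R1C2 = 2.
In row 4, 4 can only go at R4C6, so R4C6 = 4.
The two cells of cage e must have product 20, which forces R2C5 = 4.
4 is placed in column 6, leaving R2C6 = 5.
The 3 cells of cage g must have sum 10, so R3C5 = 5.
The 3 cells of cage g must have sum 10, which forces R3C6 = 1.
Column 6 now contains 1, so R5C6 = 2.
The two cells of cage k must have sum 3, leaving R2C4 = 1.
Row 3 already has 1; hence R3C4 = 2.
Row 5 already has 2; hence R5C3 = 4.
Cage b needs two cells with sum 6, which forces R1C3 = 1.
1 is placed in column 4; hence R1C4 = 5.
The two cells of cage d must have sum 5, which forces R2C3 = 2.
4 is placed in column 3, leaving R3C3 = 3.
Column 3 already has 1, leaving R6C3 = 6.
Row 6 already has 6, leaving R6C4 = 4.
Row 6 already has 6, leaving R6C5 = 2.
3 is placed in row 3; hence R3C1 = 6.
3 is placed in row 3, leaving R3C2 = 4.
Cage j has sum 12, leaving R4C1 = 2.
Column 3 now contains 6, which forces R4C3 = 5.
Cage f has product 30, so R4C4 = 6.
Cage f has product 30; hence R4C5 = 1.
Cage h has product 72, which forces R5C4 = 3.
Cage h needs product 72, so R5C5 = 6.
Row 6 already has 4; hence R6C2 = 1.
Column 1 already has 6, so R2C1 = 3.
The 3 cells of cage i must have product 36, leaving R2C2 = 6.
Row 4 now contains 1; hence R4C2 = 3.
The 4 cells of cage a must have product 75; hence R5C1 = 1.
1 is placed in column 2, which forces R5C2 = 5.
Row 6 now contains 1; hence R6C1 = 5.
The full grid is 4 2 1 5 3 6 / 3 6 2 1 4 5 / 6 4 3 2 5 1 / 2 3 5 6 1 4 / 1 5 4 3 6 2 / 5 1 6 4 2 3.

5 1 6 4 2 3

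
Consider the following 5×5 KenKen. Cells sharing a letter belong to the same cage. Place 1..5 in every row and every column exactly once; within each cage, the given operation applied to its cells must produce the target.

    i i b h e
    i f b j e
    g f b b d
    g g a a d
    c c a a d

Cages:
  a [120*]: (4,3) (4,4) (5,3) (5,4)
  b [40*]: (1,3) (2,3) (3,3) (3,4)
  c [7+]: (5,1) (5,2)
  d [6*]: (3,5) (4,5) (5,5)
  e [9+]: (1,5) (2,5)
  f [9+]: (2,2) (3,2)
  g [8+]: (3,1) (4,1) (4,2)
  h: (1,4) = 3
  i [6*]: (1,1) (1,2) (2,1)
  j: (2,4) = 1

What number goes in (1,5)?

H is a freebie; hence (1,4) = 3.
J is a freebie; hence (2,4) = 1.
The 3 cells of cage i must have product 6, so (2,1) = 3.
The only place for 2 in row 2 is (2,3).
The only place for 3 in row 3 is (3,5).
In row 3, 2 can only go at (3,1), so (3,1) = 2.
2 is placed in column 1, so (1,1) = 1.
Cage i has product 6, which forces (1,2) = 2.
Column 2 already has 2, so (5,2) = 3.
Cage b needs product 40, so (3,3) = 1.
The 3 cells of cage g must have sum 8, so (4,1) = 5.
The 3 cells of cage g must have sum 8, so (4,2) = 1.
Cage a has product 120, leaving (4,3) = 3.
1 is placed in row 4, leaving (4,5) = 2.
Cage c needs two cells with sum 7, which forces (5,1) = 4.
4 is placed in row 5, so (5,3) = 5.
Row 5 already has 5, leaving (5,4) = 2.
2 is placed in column 5, leaving (5,5) = 1.
Column 3 already has 5; hence (1,3) = 4.
4 is placed in row 1; hence (1,5) = 5.
Column 5 already has 5, so (2,5) = 4.
Cage b needs product 40, so (3,4) = 5.
Row 4 now contains 2, leaving (4,4) = 4.
Row 2 already has 4, which forces (2,2) = 5.
5 is placed in row 3, leaving (3,2) = 4.
Filled in: 1 2 4 3 5 / 3 5 2 1 4 / 2 4 1 5 3 / 5 1 3 4 2 / 4 3 5 2 1.

5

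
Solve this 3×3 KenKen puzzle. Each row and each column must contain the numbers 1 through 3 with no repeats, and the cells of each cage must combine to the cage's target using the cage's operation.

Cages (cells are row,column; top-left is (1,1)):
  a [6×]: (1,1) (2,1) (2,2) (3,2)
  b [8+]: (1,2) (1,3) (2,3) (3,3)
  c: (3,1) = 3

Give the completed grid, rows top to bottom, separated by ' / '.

The 4 cells of cage b must have sum 8, which forces (1,2) = 2.
C is a freebie, so (3,1) = 3.
Row 3 already has 3, which forces (3,2) = 1.
1 is placed in row 3; hence (3,3) = 2.
3 is placed in column 1; hence (1,1) = 1.
Row 1 already has 1, so (1,3) = 3.
Cage a needs product 6; hence (2,1) = 2.
Column 2 already has 1; hence (2,2) = 3.
Column 3 now contains 3; hence (2,3) = 1.

1 2 3 / 2 3 1 / 3 1 2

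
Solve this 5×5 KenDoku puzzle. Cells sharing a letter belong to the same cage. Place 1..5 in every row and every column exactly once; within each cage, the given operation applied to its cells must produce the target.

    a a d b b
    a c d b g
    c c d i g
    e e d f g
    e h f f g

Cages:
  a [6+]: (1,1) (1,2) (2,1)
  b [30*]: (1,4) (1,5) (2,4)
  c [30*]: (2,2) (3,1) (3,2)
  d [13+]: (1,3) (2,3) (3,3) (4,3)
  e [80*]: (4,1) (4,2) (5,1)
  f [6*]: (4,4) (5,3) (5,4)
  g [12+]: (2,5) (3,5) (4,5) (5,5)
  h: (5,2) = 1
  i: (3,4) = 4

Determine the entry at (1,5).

I is a freebie, so (3,4) = 4.
The 3 cells of cage e must have product 80, which forces (4,1) = 5.
Cage e has product 80, leaving (4,2) = 4.
Cage e has product 80, leaving (5,1) = 4.
Cage h is a single given cell, leaving (5,2) = 1.
The 4 cells of cage g must have sum 12; hence (2,5) = 4.
Cage f needs product 6, so (4,4) = 1.
1 is placed in row 4; hence (4,5) = 2.
2 is placed in column 5, so (5,5) = 5.
Cage d needs sum 13; hence (1,3) = 4.
Column 5 now contains 5, so (1,5) = 3.
Column 5 now contains 5, leaving (3,5) = 1.
1 is placed in row 4, which forces (4,3) = 3.
3 is placed in column 3, leaving (5,3) = 2.
Row 5 already has 2, leaving (5,4) = 3.
Cage a needs sum 6, so (1,1) = 1.
3 is placed in row 1; hence (1,2) = 2.
Row 1 now contains 2, which forces (1,4) = 5.
Cage a needs sum 6; hence (2,1) = 3.
Row 2 already has 3; hence (2,2) = 5.
Cage d needs sum 13, which forces (2,3) = 1.
5 is placed in column 4; hence (2,4) = 2.
3 is placed in column 1, which forces (3,1) = 2.
5 is placed in column 2, so (3,2) = 3.
1 is placed in row 3; hence (3,3) = 5.
Filled in: 1 2 4 5 3 / 3 5 1 2 4 / 2 3 5 4 1 / 5 4 3 1 2 / 4 1 2 3 5.

3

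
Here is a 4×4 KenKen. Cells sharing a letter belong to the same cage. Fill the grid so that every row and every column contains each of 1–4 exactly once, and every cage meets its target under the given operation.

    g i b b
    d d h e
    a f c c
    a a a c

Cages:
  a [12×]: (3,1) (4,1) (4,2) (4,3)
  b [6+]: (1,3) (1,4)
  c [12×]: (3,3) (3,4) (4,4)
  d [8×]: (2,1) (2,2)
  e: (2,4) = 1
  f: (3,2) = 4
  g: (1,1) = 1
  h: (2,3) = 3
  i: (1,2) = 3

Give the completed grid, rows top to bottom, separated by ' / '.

1 3 4 2 / 4 2 3 1 / 2 4 1 3 / 3 1 2 4

Cage g is a single given cell; hence (1,1) = 1.
Cage i is given, which forces (1,2) = 3.
Cage h is given, so (2,3) = 3.
Cage e is given, which forces (2,4) = 1.
1 is placed in column 1, leaving (3,1) = 2.
Cage f is a single given cell; hence (3,2) = 4.
Row 3 now contains 4, leaving (3,3) = 1.
Row 3 now contains 4; hence (3,4) = 3.
2 is placed in column 1; hence (2,1) = 4.
Column 2 now contains 4, so (2,2) = 2.
Cage a has product 12, so (4,1) = 3.
Cage a has product 12; hence (4,2) = 1.
Cage a needs product 12, which forces (4,3) = 2.
The 3 cells of cage c must have product 12; hence (4,4) = 4.
2 is placed in column 3, leaving (1,3) = 4.
Column 4 now contains 4, so (1,4) = 2.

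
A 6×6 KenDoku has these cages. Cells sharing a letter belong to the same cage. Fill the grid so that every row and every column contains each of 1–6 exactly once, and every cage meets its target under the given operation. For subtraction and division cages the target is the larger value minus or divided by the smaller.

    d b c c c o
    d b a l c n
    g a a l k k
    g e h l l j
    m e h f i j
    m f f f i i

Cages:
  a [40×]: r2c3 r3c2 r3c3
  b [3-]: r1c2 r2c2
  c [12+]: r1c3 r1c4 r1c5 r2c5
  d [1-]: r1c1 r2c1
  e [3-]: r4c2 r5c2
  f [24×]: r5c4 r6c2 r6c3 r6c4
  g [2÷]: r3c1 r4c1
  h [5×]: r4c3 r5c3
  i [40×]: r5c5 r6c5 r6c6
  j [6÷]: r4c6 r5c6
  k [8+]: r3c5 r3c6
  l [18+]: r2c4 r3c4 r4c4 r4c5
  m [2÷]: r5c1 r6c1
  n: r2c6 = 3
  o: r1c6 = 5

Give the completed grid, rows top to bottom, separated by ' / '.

Cage o is given, so r1c6 = 5.
N is a freebie, so r2c6 = 3.
The only place for 5 in row 6 is r6c5.
The only place for 5 in column 1 is r2c1.
Column 6 needs a 4, and only r6c6 is open for it.
Cage i has product 40; hence r5c5 = 2.
2 is placed in column 5, leaving r3c5 = 6.
The two cells of cage k must have sum 8, which forces r3c6 = 2.
2 is placed in row 5; hence r5c4 = 4.
The 3 cells of cage a must have product 40, which forces r2c3 = 2.
The 4 cells of cage l must have sum 18, leaving r2c4 = 6.
The 4 cells of cage l must have sum 18; hence r4c5 = 4.
Cage c has sum 12, so r1c3 = 6.
The 4 cells of cage c must have sum 12, which forces r1c4 = 2.
Cage c needs sum 12, so r1c5 = 3.
Column 5 already has 4; hence r2c5 = 1.
Row 1 now contains 6, so r1c1 = 4.
Cage b needs two cells with difference 3; hence r1c2 = 1.
Row 2 now contains 1, which forces r2c2 = 4.
4 is placed in column 2, leaving r3c2 = 5.
5 is placed in row 3, leaving r3c3 = 4.
5 is placed in row 3, so r3c4 = 3.
Column 4 now contains 3; hence r4c4 = 5.
Cage f needs product 24, which forces r6c2 = 2.
Column 4 now contains 3, which forces r6c4 = 1.
Row 3 now contains 3, which forces r3c1 = 1.
Cage g needs two cells with quotient 2; hence r4c1 = 2.
Row 4 already has 5, which forces r4c3 = 1.
1 is placed in row 4; hence r4c6 = 6.
The two cells of cage h must have product 5, leaving r5c3 = 5.
Column 6 now contains 6; hence r5c6 = 1.
1 is placed in row 6, which forces r6c3 = 3.
Row 4 now contains 6; hence r4c2 = 3.
Cage m's pair has quotient 2, which forces r5c1 = 3.
Cage e's pair has difference 3, leaving r5c2 = 6.
Row 6 already has 3; hence r6c1 = 6.

4 1 6 2 3 5 / 5 4 2 6 1 3 / 1 5 4 3 6 2 / 2 3 1 5 4 6 / 3 6 5 4 2 1 / 6 2 3 1 5 4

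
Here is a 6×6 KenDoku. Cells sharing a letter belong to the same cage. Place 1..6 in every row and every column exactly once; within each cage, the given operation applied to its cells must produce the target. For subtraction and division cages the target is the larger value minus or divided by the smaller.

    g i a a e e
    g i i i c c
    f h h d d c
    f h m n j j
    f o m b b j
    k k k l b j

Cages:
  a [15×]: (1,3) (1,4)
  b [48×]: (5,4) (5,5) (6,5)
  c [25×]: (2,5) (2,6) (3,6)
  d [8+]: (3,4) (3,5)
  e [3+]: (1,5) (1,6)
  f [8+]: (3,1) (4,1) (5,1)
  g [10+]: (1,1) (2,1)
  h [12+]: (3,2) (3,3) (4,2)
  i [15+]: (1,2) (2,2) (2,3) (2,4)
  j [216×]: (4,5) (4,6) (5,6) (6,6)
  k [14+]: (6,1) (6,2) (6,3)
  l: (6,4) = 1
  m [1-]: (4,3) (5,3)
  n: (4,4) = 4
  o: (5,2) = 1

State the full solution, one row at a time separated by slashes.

6 4 3 5 1 2 / 4 2 6 3 5 1 / 1 3 4 2 6 5 / 2 5 1 4 3 6 / 5 1 2 6 4 3 / 3 6 5 1 2 4

The 3 cells of cage c must have product 25, which forces (2,5) = 5.
Cage c has product 25, leaving (2,6) = 1.
Cage c has product 25; hence (3,6) = 5.
Cage n is given, which forces (4,4) = 4.
Cage o is given, so (5,2) = 1.
Cage l is given, which forces (6,4) = 1.
The two cells of cage e must have sum 3, which forces (1,5) = 1.
Column 6 now contains 1, leaving (1,6) = 2.
Cage j needs product 216, leaving (4,5) = 3.
The 4 cells of cage j must have product 216, so (4,6) = 6.
In row 5, 5 can only go at (5,1), so (5,1) = 5.
In row 6, 2 can only go at (6,5), so (6,5) = 2.
The two cells of cage d must have sum 8, so (3,4) = 2.
Column 5 already has 2; hence (3,5) = 6.
The 3 cells of cage b must have product 48; hence (5,4) = 6.
The 3 cells of cage b must have product 48, so (5,5) = 4.
Row 5 already has 4; hence (5,6) = 3.
Column 6 now contains 3, which forces (6,6) = 4.
6 is placed in column 4, leaving (2,4) = 3.
Row 3 already has 2, leaving (3,1) = 1.
Cage f has sum 8, which forces (4,1) = 2.
Cage h has sum 12, leaving (4,2) = 5.
Cage m's pair has difference 1; hence (4,3) = 1.
Row 5 now contains 3, which forces (5,3) = 2.
Cage a needs two cells with product 15, which forces (1,3) = 3.
3 is placed in column 4, so (1,4) = 5.
Cage i has sum 15, which forces (2,2) = 2.
Column 3 now contains 3, so (3,3) = 4.
Cage k needs sum 14, so (6,3) = 5.
Cage i needs sum 15; hence (1,2) = 4.
Column 3 now contains 4, leaving (2,3) = 6.
Row 3 now contains 4, so (3,2) = 3.
Column 2 already has 3, which forces (6,2) = 6.
4 is placed in row 1, which forces (1,1) = 6.
6 is placed in row 2, so (2,1) = 4.
Row 6 now contains 6, so (6,1) = 3.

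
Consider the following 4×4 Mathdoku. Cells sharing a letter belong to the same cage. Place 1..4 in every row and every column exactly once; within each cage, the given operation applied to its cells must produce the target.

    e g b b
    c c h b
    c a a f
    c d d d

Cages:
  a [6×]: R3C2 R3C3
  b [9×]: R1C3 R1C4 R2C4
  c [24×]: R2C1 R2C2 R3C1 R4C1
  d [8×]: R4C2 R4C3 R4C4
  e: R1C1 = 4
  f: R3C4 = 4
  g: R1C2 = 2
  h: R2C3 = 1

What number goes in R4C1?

3

Cage e is given, leaving R1C1 = 4.
G is a freebie, which forces R1C2 = 2.
Cage b needs product 9; hence R1C3 = 3.
The 3 cells of cage b must have product 9, which forces R1C4 = 1.
Cage h is given; hence R2C3 = 1.
The 3 cells of cage b must have product 9, so R2C4 = 3.
Column 2 now contains 2, leaving R3C2 = 3.
Column 3 already has 3, so R3C3 = 2.
Cage f is given; hence R3C4 = 4.
Column 3 now contains 2, leaving R4C3 = 4.
4 is placed in column 4, which forces R4C4 = 2.
Row 2 now contains 3, leaving R2C1 = 2.
Row 2 now contains 3, which forces R2C2 = 4.
2 is placed in row 3; hence R3C1 = 1.
Cage c has product 24, which forces R4C1 = 3.
4 is placed in row 4, which forces R4C2 = 1.
The full grid is 4 2 3 1 / 2 4 1 3 / 1 3 2 4 / 3 1 4 2.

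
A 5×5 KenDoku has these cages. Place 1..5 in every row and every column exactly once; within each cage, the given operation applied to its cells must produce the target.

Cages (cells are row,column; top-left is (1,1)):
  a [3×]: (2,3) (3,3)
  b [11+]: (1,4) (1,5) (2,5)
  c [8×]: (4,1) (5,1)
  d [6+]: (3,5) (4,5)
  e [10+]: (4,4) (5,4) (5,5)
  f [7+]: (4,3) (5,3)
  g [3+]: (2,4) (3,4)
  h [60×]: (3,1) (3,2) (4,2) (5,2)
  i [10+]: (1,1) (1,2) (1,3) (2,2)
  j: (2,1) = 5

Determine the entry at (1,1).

1

Cage j is a single given cell, so (2,1) = 5.
In column 3, 4 can only go at (1,3), so (1,3) = 4.
Row 2 needs a 4, and only (2,5) is open for it.
Cage b needs sum 11; hence (1,4) = 5.
Cage b needs sum 11; hence (1,5) = 2.
The 4 cells of cage i must have sum 10, so (2,2) = 2.
2 is placed in row 2; hence (2,4) = 1.
Column 4 already has 1, leaving (3,4) = 2.
Cage e needs sum 10, leaving (4,4) = 3.
Cage e has sum 10; hence (5,4) = 4.
Cage e needs sum 10; hence (5,5) = 3.
Row 2 now contains 1; hence (2,3) = 3.
The two cells of cage a must have product 3, leaving (3,3) = 1.
Row 3 already has 1; hence (3,5) = 5.
Cage c needs two cells with product 8, leaving (4,1) = 4.
Column 5 now contains 5, leaving (4,5) = 1.
Row 5 now contains 4, which forces (5,1) = 2.
Row 5 now contains 2, which forces (5,3) = 5.
Row 3 already has 1; hence (3,1) = 3.
The 4 cells of cage h must have product 60, so (3,2) = 4.
Row 4 now contains 1, so (4,2) = 5.
Column 3 already has 5, which forces (4,3) = 2.
5 is placed in row 5, which forces (5,2) = 1.
Column 1 now contains 3, leaving (1,1) = 1.
Column 2 now contains 1, so (1,2) = 3.
The full grid is 1 3 4 5 2 / 5 2 3 1 4 / 3 4 1 2 5 / 4 5 2 3 1 / 2 1 5 4 3.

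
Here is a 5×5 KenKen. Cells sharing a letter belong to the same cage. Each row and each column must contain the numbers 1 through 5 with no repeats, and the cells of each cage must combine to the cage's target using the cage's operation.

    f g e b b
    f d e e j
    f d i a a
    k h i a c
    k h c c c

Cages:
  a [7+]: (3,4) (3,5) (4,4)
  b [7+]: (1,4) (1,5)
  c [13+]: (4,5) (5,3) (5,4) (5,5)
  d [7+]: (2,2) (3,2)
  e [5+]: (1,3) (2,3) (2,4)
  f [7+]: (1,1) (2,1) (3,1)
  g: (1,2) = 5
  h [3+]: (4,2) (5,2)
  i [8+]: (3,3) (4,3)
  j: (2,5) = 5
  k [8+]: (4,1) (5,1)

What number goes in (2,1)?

4

G is a freebie, leaving (1,2) = 5.
Cage j is given; hence (2,5) = 5.
In column 3, 4 can only go at (5,3), so (5,3) = 4.
Column 3 needs a 2, and only (1,3) is open for it.
Cage e needs sum 5, leaving (2,3) = 1.
Cage e needs sum 5, leaving (2,4) = 2.
The 3 cells of cage f must have sum 7, which forces (1,1) = 1.
Row 2 now contains 2, so (2,1) = 4.
Row 2 already has 4, so (2,2) = 3.
Cage f has sum 7, which forces (3,1) = 2.
Column 2 now contains 3, leaving (3,2) = 4.
Row 4 needs a 2, and only (4,2) is open for it.
2 is placed in column 2, which forces (5,2) = 1.
The only place for 4 in row 4 is (4,5).
Cage b needs two cells with sum 7, which forces (1,4) = 4.
Column 5 now contains 4, leaving (1,5) = 3.
Column 5 already has 3, which forces (3,5) = 1.
Cage c needs sum 13; hence (5,4) = 3.
Cage c needs sum 13, leaving (5,5) = 2.
Row 3 already has 1, leaving (3,4) = 5.
The two cells of cage k must have sum 8, leaving (4,1) = 3.
3 is placed in row 4, leaving (4,3) = 5.
Column 4 now contains 3; hence (4,4) = 1.
Row 5 already has 3, leaving (5,1) = 5.
5 is placed in row 3, so (3,3) = 3.
The full grid is 1 5 2 4 3 / 4 3 1 2 5 / 2 4 3 5 1 / 3 2 5 1 4 / 5 1 4 3 2.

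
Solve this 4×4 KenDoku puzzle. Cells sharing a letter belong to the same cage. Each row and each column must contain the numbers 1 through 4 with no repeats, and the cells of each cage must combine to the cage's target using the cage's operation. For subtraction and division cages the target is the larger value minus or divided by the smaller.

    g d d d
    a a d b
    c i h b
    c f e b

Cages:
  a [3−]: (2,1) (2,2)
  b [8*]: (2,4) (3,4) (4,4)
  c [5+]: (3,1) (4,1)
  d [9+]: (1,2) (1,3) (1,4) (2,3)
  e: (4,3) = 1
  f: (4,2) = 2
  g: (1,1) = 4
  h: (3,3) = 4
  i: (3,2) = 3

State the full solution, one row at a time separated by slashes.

Cage g is given, leaving (1,1) = 4.
Column 1 already has 4; hence (2,1) = 1.
Row 2 already has 1, which forces (2,2) = 4.
Row 2 now contains 4; hence (2,4) = 2.
I is a freebie; hence (3,2) = 3.
Cage h is a single given cell; hence (3,3) = 4.
Row 3 now contains 4; hence (3,4) = 1.
Cage f is given, so (4,2) = 2.
Cage e is given, so (4,3) = 1.
Column 4 already has 1, leaving (4,4) = 4.
2 is placed in column 2, which forces (1,2) = 1.
The 4 cells of cage d must have sum 9, so (1,3) = 2.
Column 4 already has 1; hence (1,4) = 3.
Row 2 now contains 2, so (2,3) = 3.
Row 3 now contains 3, so (3,1) = 2.
Row 4 now contains 2, which forces (4,1) = 3.

4 1 2 3 / 1 4 3 2 / 2 3 4 1 / 3 2 1 4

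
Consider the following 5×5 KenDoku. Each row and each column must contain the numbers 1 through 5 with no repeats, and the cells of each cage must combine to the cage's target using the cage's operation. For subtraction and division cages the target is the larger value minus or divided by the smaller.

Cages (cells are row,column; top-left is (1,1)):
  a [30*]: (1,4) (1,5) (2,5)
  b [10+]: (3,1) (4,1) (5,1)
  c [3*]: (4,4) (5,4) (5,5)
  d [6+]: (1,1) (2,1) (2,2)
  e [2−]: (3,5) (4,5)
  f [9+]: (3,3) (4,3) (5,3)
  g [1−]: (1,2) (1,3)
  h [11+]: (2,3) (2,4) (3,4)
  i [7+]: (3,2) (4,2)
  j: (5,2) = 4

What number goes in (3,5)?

2

Cage c needs product 3, so (4,4) = 1.
J is a freebie, so (5,2) = 4.
Cage c needs product 3, leaving (5,4) = 3.
The 3 cells of cage c must have product 3, which forces (5,5) = 1.
In row 1, 4 can only go at (1,3), so (1,3) = 4.
Cage f needs sum 9, leaving (3,3) = 1.
Column 3 now contains 4, so (4,3) = 3.
Cage f needs sum 9, leaving (5,3) = 5.
Column 3 already has 5, which forces (2,3) = 2.
The 3 cells of cage b must have sum 10, leaving (3,1) = 3.
Cage b has sum 10, leaving (4,1) = 5.
5 is placed in row 4, leaving (4,2) = 2.
Row 4 now contains 2, which forces (4,5) = 4.
Row 5 already has 5, so (5,1) = 2.
2 is placed in column 1, which forces (1,1) = 1.
Cage d needs sum 6, leaving (2,1) = 4.
Cage d has sum 6, which forces (2,2) = 1.
4 is placed in row 2, which forces (2,4) = 5.
Row 2 already has 5, which forces (2,5) = 3.
2 is placed in column 2, which forces (3,2) = 5.
Column 4 now contains 5, leaving (3,4) = 4.
4 is placed in column 5; hence (3,5) = 2.
Column 2 now contains 5, so (1,2) = 3.
Column 4 now contains 5, leaving (1,4) = 2.
Column 5 already has 2; hence (1,5) = 5.
Completed grid: 1 3 4 2 5 / 4 1 2 5 3 / 3 5 1 4 2 / 5 2 3 1 4 / 2 4 5 3 1.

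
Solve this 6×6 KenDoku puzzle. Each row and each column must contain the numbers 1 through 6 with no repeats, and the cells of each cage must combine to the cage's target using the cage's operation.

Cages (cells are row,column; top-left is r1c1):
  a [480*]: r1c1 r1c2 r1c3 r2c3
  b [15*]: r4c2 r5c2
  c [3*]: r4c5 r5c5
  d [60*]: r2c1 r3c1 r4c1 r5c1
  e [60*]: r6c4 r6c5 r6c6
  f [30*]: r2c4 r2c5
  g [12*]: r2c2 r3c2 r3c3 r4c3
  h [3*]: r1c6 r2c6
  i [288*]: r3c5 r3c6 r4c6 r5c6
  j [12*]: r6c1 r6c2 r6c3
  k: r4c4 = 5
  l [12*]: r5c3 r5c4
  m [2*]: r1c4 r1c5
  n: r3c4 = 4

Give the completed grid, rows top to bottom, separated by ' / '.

Cage a needs product 480, leaving r2c3 = 4.
N is a freebie; hence r3c4 = 4.
Row 3 now contains 4; hence r3c5 = 6.
Cage k is a single given cell, which forces r4c4 = 5.
Column 4 already has 5, so r2c4 = 6.
Column 5 already has 6, which forces r2c5 = 5.
Cage i has product 288, which forces r3c6 = 2.
5 is placed in row 4, leaving r4c2 = 3.
3 is placed in row 4, which forces r4c5 = 1.
Cage b's pair has product 15, leaving r5c2 = 5.
6 is placed in column 4, so r5c4 = 2.
Column 5 already has 1, so r5c5 = 3.
Column 4 now contains 2; hence r6c4 = 3.
Column 4 now contains 2, leaving r1c4 = 1.
Column 5 already has 1, leaving r1c5 = 2.
Row 1 now contains 1, leaving r1c6 = 3.
Cage g has product 12, so r2c2 = 2.
3 is placed in column 6, which forces r2c6 = 1.
Cage d has product 60, which forces r3c1 = 5.
Column 2 now contains 3; hence r3c2 = 1.
The 4 cells of cage g must have product 12; hence r3c3 = 3.
The 4 cells of cage g must have product 12, leaving r4c3 = 2.
Row 5 already has 2, so r5c3 = 6.
Row 5 already has 6, which forces r5c6 = 4.
Column 2 now contains 1, so r6c2 = 6.
6 is placed in column 3, which forces r6c3 = 1.
The 3 cells of cage e must have product 60; hence r6c5 = 4.
Cage e needs product 60, leaving r6c6 = 5.
Cage a has product 480, which forces r1c1 = 6.
Column 2 already has 6, which forces r1c2 = 4.
6 is placed in column 3, so r1c3 = 5.
1 is placed in row 2; hence r2c1 = 3.
The 4 cells of cage d must have product 60, which forces r4c1 = 4.
Column 6 now contains 4, so r4c6 = 6.
Row 5 already has 6, so r5c1 = 1.
1 is placed in row 6; hence r6c1 = 2.

6 4 5 1 2 3 / 3 2 4 6 5 1 / 5 1 3 4 6 2 / 4 3 2 5 1 6 / 1 5 6 2 3 4 / 2 6 1 3 4 5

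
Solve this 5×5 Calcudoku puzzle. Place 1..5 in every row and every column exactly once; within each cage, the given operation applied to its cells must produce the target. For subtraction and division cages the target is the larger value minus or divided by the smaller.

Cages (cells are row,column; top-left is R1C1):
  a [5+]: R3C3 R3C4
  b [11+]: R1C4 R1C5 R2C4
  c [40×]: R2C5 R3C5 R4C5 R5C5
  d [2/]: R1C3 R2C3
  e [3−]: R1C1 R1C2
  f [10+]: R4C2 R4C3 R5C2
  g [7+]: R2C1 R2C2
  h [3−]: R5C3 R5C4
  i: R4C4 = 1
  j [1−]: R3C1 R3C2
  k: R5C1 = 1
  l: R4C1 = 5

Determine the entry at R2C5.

Cage l is a single given cell, which forces R4C1 = 5.
Cage i is given, leaving R4C4 = 1.
Cage k is a single given cell, which forces R5C1 = 1.
In row 5, 3 can only go at R5C2, so R5C2 = 3.
Cage f has sum 10; hence R4C2 = 4.
The 3 cells of cage f must have sum 10, leaving R4C3 = 3.
Row 4 now contains 4; hence R4C5 = 2.
Cage g needs two cells with sum 7, which forces R2C1 = 2.
Column 2 already has 4, so R2C2 = 5.
Column 1 now contains 2, which forces R1C1 = 4.
Column 2 already has 5; hence R1C2 = 1.
Cage d needs two cells with quotient 2, so R1C3 = 2.
Cage j's pair has difference 1, so R3C1 = 3.
The two cells of cage j must have difference 1; hence R3C2 = 2.
Column 3 now contains 2; hence R3C3 = 1.
3 is placed in row 3; hence R3C4 = 4.
Row 3 now contains 4, which forces R3C5 = 5.
Column 3 now contains 2, so R5C3 = 5.
Row 5 now contains 5, so R5C4 = 2.
5 is placed in column 5, leaving R5C5 = 4.
The 3 cells of cage b must have sum 11; hence R1C4 = 5.
5 is placed in column 5; hence R1C5 = 3.
1 is placed in column 3, which forces R2C3 = 4.
Column 4 now contains 4, which forces R2C4 = 3.
Column 5 now contains 4, so R2C5 = 1.
Completed grid: 4 1 2 5 3 / 2 5 4 3 1 / 3 2 1 4 5 / 5 4 3 1 2 / 1 3 5 2 4.

1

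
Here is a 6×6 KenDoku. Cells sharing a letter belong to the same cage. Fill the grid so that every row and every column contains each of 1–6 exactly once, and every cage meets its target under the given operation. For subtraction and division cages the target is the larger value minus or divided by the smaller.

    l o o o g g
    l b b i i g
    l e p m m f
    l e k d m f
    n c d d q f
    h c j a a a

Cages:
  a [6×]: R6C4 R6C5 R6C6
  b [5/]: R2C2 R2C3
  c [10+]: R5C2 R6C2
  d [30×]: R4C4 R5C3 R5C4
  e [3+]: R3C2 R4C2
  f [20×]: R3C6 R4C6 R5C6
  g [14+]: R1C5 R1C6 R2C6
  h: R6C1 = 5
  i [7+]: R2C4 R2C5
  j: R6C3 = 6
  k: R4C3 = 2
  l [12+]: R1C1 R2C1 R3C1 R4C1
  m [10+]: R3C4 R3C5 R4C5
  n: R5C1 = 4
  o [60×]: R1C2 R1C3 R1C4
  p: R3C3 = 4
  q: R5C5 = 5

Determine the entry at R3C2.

Cage p is given, which forces R3C3 = 4.
K is a freebie, so R4C3 = 2.
N is a freebie, which forces R5C1 = 4.
4 is placed in row 5; hence R5C2 = 6.
Q is a freebie, which forces R5C5 = 5.
Row 5 now contains 5; hence R5C6 = 1.
H is a freebie, which forces R6C1 = 5.
Column 2 already has 6, so R6C2 = 4.
J is a freebie; hence R6C3 = 6.
The two cells of cage e must have sum 3, which forces R3C2 = 2.
Column 6 already has 1, which forces R3C6 = 5.
2 is placed in row 4, leaving R4C2 = 1.
The 3 cells of cage d must have product 30; hence R4C4 = 5.
The 3 cells of cage f must have product 20; hence R4C6 = 4.
1 is placed in row 5, so R5C3 = 3.
Cage d needs product 30, so R5C4 = 2.
Cage o has product 60, leaving R1C2 = 3.
Column 3 already has 3; hence R1C3 = 5.
Cage o has product 60, which forces R1C4 = 4.
Cage g has sum 14, which forces R1C5 = 6.
Cage g has sum 14, so R1C6 = 2.
Column 2 already has 1, which forces R2C2 = 5.
Cage b needs two cells with quotient 5, leaving R2C3 = 1.
Cage g needs sum 14, which forces R2C6 = 6.
Column 5 already has 6; hence R4C5 = 3.
Column 6 already has 2; hence R6C6 = 3.
Row 1 already has 2, so R1C1 = 1.
Cage l has sum 12, so R2C1 = 2.
Row 2 now contains 6, which forces R2C4 = 3.
Column 5 already has 3, leaving R2C5 = 4.
Cage l has sum 12, which forces R3C1 = 3.
Cage m needs sum 10, so R3C4 = 6.
Column 5 already has 3; hence R3C5 = 1.
3 is placed in row 4, leaving R4C1 = 6.
3 is placed in row 6; hence R6C4 = 1.
The 3 cells of cage a must have product 6, leaving R6C5 = 2.
Filled in: 1 3 5 4 6 2 / 2 5 1 3 4 6 / 3 2 4 6 1 5 / 6 1 2 5 3 4 / 4 6 3 2 5 1 / 5 4 6 1 2 3.

2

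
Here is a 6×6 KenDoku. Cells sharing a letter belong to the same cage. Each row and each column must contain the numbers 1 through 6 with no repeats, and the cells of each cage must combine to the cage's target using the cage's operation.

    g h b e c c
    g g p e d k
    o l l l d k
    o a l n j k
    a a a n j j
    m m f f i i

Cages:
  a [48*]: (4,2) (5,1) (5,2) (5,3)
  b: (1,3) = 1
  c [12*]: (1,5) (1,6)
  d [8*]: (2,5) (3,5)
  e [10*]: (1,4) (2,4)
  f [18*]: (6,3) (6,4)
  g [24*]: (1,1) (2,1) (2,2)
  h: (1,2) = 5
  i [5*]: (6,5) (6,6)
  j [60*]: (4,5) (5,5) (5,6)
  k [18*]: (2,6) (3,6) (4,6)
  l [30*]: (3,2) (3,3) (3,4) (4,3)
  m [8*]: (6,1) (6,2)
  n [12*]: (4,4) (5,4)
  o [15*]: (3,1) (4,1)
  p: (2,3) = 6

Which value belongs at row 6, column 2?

Cage h is a single given cell, so (1,2) = 5.
B is a freebie; hence (1,3) = 1.
5 is placed in row 1, leaving (1,4) = 2.
P is a freebie, so (2,3) = 6.
Column 4 now contains 2; hence (2,4) = 5.
Column 3 now contains 6, which forces (6,3) = 3.
Row 6 now contains 3, leaving (6,4) = 6.
The only place for 6 in row 1 is (1,1).
Row 2 needs a 2, and only (2,5) is open for it.
Column 5 now contains 2, leaving (3,5) = 4.
4 is placed in column 5; hence (1,5) = 3.
The two cells of cage c must have product 12, which forces (1,6) = 4.
Column 6 already has 4, which forces (5,6) = 2.
2 is placed in row 5, leaving (5,3) = 4.
Row 5 now contains 4, which forces (5,4) = 3.
The 4 cells of cage l must have product 30, which forces (3,2) = 3.
Column 4 already has 3, so (3,4) = 1.
Row 3 now contains 1, so (3,6) = 6.
Cage a has product 48, which forces (4,2) = 2.
Row 4 now contains 2; hence (4,3) = 5.
Column 4 already has 3, so (4,4) = 4.
Row 4 already has 5; hence (4,5) = 6.
Row 5 already has 3, leaving (5,1) = 1.
Cage a has product 48; hence (5,2) = 6.
Column 5 already has 6, so (5,5) = 5.
2 is placed in column 2, which forces (6,2) = 4.
5 is placed in column 5, so (6,5) = 1.
Row 6 already has 1; hence (6,6) = 5.
Column 1 already has 1; hence (2,1) = 4.
4 is placed in column 2, which forces (2,2) = 1.
Row 2 already has 1, leaving (2,6) = 3.
3 is placed in row 3, leaving (3,1) = 5.
Column 3 already has 5; hence (3,3) = 2.
Row 4 already has 5; hence (4,1) = 3.
Column 6 already has 3, so (4,6) = 1.
Row 6 already has 4; hence (6,1) = 2.
Completed grid: 6 5 1 2 3 4 / 4 1 6 5 2 3 / 5 3 2 1 4 6 / 3 2 5 4 6 1 / 1 6 4 3 5 2 / 2 4 3 6 1 5.

4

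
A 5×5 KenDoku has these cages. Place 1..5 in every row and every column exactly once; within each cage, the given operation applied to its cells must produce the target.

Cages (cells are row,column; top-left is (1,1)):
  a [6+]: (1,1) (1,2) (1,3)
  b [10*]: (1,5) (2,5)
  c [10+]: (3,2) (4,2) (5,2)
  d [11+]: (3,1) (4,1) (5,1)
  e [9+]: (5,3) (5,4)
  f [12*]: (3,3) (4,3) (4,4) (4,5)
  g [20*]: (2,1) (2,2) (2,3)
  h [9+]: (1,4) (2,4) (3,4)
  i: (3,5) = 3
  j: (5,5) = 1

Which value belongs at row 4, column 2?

2

Cage i is given; hence (3,5) = 3.
J is a freebie, leaving (5,5) = 1.
In row 1, 4 can only go at (1,4), so (1,4) = 4.
Cage h needs sum 9, which forces (2,4) = 3.
The 3 cells of cage h must have sum 9; hence (3,4) = 2.
Column 4 already has 3; hence (4,4) = 1.
The two cells of cage e must have sum 9, which forces (5,3) = 4.
Column 4 already has 4, which forces (5,4) = 5.
The 3 cells of cage c must have sum 10, so (3,2) = 5.
Row 3 already has 2, leaving (3,3) = 1.
1 is placed in row 4; hence (4,3) = 3.
Cage f has product 12, so (4,5) = 4.
Row 5 already has 5; hence (5,1) = 2.
Row 5 now contains 2, which forces (5,2) = 3.
Cage a needs sum 6, leaving (1,1) = 3.
The 3 cells of cage a must have sum 6; hence (1,2) = 1.
Column 3 now contains 3, leaving (1,3) = 2.
Row 1 already has 2, leaving (1,5) = 5.
Column 2 now contains 1, which forces (2,2) = 4.
1 is placed in column 3; hence (2,3) = 5.
Column 5 now contains 5, which forces (2,5) = 2.
5 is placed in row 3, which forces (3,1) = 4.
Row 4 already has 4, which forces (4,1) = 5.
3 is placed in row 4, which forces (4,2) = 2.
Row 2 already has 4, so (2,1) = 1.
Completed grid: 3 1 2 4 5 / 1 4 5 3 2 / 4 5 1 2 3 / 5 2 3 1 4 / 2 3 4 5 1.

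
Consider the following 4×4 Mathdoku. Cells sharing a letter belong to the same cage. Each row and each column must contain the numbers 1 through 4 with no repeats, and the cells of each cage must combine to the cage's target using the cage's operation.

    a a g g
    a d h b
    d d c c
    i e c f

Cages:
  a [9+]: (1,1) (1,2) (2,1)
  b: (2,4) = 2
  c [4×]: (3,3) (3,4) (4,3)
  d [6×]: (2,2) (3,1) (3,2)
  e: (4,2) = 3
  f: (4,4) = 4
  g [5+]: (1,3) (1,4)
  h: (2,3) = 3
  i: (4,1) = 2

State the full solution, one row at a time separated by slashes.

1 4 2 3 / 4 1 3 2 / 3 2 4 1 / 2 3 1 4

Cage h is given; hence (2,3) = 3.
Cage b is a single given cell, leaving (2,4) = 2.
2 is placed in column 4, so (3,4) = 1.
I is a freebie, which forces (4,1) = 2.
E is a freebie, leaving (4,2) = 3.
2 is placed in row 4, leaving (4,3) = 1.
Cage f is a single given cell, which forces (4,4) = 4.
Cage g's pair has sum 5, so (1,3) = 2.
4 is placed in column 4, so (1,4) = 3.
Row 2 now contains 2; hence (2,1) = 4.
Row 2 now contains 2, so (2,2) = 1.
Column 1 already has 2, which forces (3,1) = 3.
3 is placed in column 2, leaving (3,2) = 2.
1 is placed in row 3, which forces (3,3) = 4.
Row 1 now contains 3, so (1,1) = 1.
Row 1 already has 2, which forces (1,2) = 4.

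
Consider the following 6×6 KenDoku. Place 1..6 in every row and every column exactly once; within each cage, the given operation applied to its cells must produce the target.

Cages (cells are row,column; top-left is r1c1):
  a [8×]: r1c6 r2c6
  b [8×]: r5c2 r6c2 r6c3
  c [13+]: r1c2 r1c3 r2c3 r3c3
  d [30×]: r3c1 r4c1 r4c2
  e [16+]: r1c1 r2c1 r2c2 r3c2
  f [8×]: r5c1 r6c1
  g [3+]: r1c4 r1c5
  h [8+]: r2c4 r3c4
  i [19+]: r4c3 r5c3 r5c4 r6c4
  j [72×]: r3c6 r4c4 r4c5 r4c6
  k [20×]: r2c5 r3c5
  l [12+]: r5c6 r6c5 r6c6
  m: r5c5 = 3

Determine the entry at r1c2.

M is a freebie, leaving r5c5 = 3.
The pair r1c4/r1c5 in row 1 holds {1, 2}, so r1c6 = 4.
The two cells of cage a must have product 8; hence r2c6 = 2.
In row 6, 3 can only go at r6c4, so r6c4 = 3.
Cage h needs two cells with sum 8, so r2c4 = 6.
Cage h needs two cells with sum 8, which forces r3c4 = 2.
Column 4 already has 2, which forces r4c4 = 4.
Column 4 already has 6, so r5c4 = 5.
Column 4 already has 2, which forces r1c4 = 1.
Cage g needs two cells with sum 3, which forces r1c5 = 2.
Cage i needs sum 19; hence r4c3 = 5.
Cage i has sum 19; hence r5c3 = 6.
Row 5 already has 6, leaving r5c6 = 1.
The 3 cells of cage l must have sum 12, so r6c6 = 5.
The 4 cells of cage c must have sum 13, leaving r1c2 = 5.
Column 3 already has 6, which forces r1c3 = 3.
The 3 cells of cage d must have product 30; hence r3c1 = 5.
Row 3 now contains 5, so r3c5 = 4.
Cage j needs product 72, which forces r4c5 = 1.
The 3 cells of cage l must have sum 12; hence r6c5 = 6.
Row 1 now contains 3, leaving r1c1 = 6.
The 4 cells of cage c must have sum 13, so r2c3 = 4.
4 is placed in column 5, leaving r2c5 = 5.
Row 3 now contains 4, which forces r3c3 = 1.
Cage d needs product 30, leaving r4c1 = 3.
Cage d has product 30, leaving r4c2 = 2.
Row 4 now contains 3, so r4c6 = 6.
Column 2 already has 2; hence r5c2 = 4.
Column 2 already has 4, so r6c2 = 1.
1 is placed in column 3, so r6c3 = 2.
Column 1 now contains 3; hence r2c1 = 1.
Column 2 now contains 1, so r2c2 = 3.
The 4 cells of cage e must have sum 16; hence r3c2 = 6.
Column 6 already has 6, so r3c6 = 3.
Row 5 already has 4, so r5c1 = 2.
Row 6 now contains 2, so r6c1 = 4.
Filled in: 6 5 3 1 2 4 / 1 3 4 6 5 2 / 5 6 1 2 4 3 / 3 2 5 4 1 6 / 2 4 6 5 3 1 / 4 1 2 3 6 5.

5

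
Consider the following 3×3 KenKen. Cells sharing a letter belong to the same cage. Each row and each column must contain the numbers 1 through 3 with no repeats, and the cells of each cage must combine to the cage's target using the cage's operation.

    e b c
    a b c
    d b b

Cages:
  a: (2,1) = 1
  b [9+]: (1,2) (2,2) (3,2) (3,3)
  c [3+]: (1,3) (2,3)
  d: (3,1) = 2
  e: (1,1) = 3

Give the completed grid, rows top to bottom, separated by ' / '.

E is a freebie; hence (1,1) = 3.
Cage a is a single given cell, so (2,1) = 1.
1 is placed in row 2, so (2,3) = 2.
D is a freebie, leaving (3,1) = 2.
Row 3 now contains 2, which forces (3,2) = 1.
Cage b has sum 9, leaving (3,3) = 3.
1 is placed in column 2; hence (1,2) = 2.
2 is placed in column 3, leaving (1,3) = 1.
2 is placed in row 2, which forces (2,2) = 3.

3 2 1 / 1 3 2 / 2 1 3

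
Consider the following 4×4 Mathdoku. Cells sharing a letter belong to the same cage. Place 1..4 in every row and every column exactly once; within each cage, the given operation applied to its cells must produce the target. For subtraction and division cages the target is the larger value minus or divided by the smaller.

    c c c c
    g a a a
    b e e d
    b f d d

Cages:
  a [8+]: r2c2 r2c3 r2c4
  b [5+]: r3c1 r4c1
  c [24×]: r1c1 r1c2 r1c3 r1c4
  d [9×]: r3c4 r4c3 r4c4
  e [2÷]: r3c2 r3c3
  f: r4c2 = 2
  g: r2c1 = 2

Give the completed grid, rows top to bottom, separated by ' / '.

3 1 4 2 / 2 3 1 4 / 1 4 2 3 / 4 2 3 1

Cage g is given, so r2c1 = 2.
The 3 cells of cage d must have product 9, so r3c4 = 3.
F is a freebie, so r4c2 = 2.
Cage d needs product 9, which forces r4c3 = 3.
The 3 cells of cage d must have product 9; hence r4c4 = 1.
Cage a needs sum 8; hence r2c2 = 3.
Cage a has sum 8; hence r2c3 = 1.
1 is placed in column 4; hence r2c4 = 4.
Cage b needs two cells with sum 5, so r3c1 = 1.
1 is placed in row 3, so r3c2 = 4.
Cage e needs two cells with quotient 2, so r3c3 = 2.
Row 4 now contains 1, leaving r4c1 = 4.
Column 1 already has 4, which forces r1c1 = 3.
Column 2 now contains 4, so r1c2 = 1.
Column 3 already has 2, leaving r1c3 = 4.
Column 4 now contains 4, so r1c4 = 2.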